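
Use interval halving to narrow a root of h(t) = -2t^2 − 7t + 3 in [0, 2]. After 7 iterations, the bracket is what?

[0.375, 0.390625]

midpoint 1: h = -6 < 0 → [0, 1]
midpoint 0.5: h = -1 < 0 → [0, 0.5]
midpoint 0.25: h = 1.125 > 0 → [0.25, 0.5]
midpoint 0.375: h = 0.0938 > 0 → [0.375, 0.5]
midpoint 0.4375: h = -0.4453 < 0 → [0.375, 0.4375]
midpoint 0.40625: h = -0.1738 < 0 → [0.375, 0.40625]
midpoint 0.390625: h = -0.0396 < 0 → [0.375, 0.390625]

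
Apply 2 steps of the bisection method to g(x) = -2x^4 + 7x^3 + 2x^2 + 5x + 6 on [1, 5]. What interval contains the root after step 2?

[3, 4]

midpoint 3: g = 66 > 0 → [3, 5]
midpoint 4: g = -6 < 0 → [3, 4]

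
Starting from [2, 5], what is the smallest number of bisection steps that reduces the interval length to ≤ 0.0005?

Width after n steps is 3/2^n. Need 2^n ≥ 3/0.0005 = 6000.
2^12 = 4096 < 6000 ≤ 2^13 = 8192, so n = 13.

13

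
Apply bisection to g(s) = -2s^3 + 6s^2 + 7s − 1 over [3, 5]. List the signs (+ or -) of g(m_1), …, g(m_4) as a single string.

-++-

s = 4 gives g = -5, negative; keep [3, 4]
s = 3.5 gives g = 11.25, positive; keep [3.5, 4]
s = 3.75 gives g = 4.15625, positive; keep [3.75, 4]
s = 3.875 gives g = -0.1523, negative; keep [3.75, 3.875]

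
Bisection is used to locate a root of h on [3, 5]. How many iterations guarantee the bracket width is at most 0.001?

Width after n steps is 2/2^n. Need 2^n ≥ 2/0.001 = 2000.
2^10 = 1024 < 2000 ≤ 2^11 = 2048, so n = 11.

11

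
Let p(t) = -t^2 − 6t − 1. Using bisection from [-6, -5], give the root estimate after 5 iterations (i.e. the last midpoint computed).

m = -5.5, p(m) = 1.75 (+); new bracket [-6, -5.5]
m = -5.75, p(m) = 0.4375 (+); new bracket [-6, -5.75]
m = -5.875, p(m) = -0.265625 (−); new bracket [-5.875, -5.75]
m = -5.8125, p(m) = 0.0898 (+); new bracket [-5.875, -5.8125]
m = -5.84375, p(m) = -0.0869 (−); new bracket [-5.84375, -5.8125]

-5.84375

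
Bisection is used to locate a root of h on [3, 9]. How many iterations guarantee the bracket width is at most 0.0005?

Width after n steps is 6/2^n. Need 2^n ≥ 6/0.0005 = 12000.
2^13 = 8192 < 12000 ≤ 2^14 = 16384, so n = 14.

14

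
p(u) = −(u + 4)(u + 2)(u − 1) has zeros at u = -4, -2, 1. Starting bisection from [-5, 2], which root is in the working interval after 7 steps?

m = -1.5, p(m) = 3.125 (+); new bracket [-1.5, 2]
m = 0.25, p(m) = 7.171875 (+); new bracket [0.25, 2]
m = 1.125, p(m) = -2.001953 (−); new bracket [0.25, 1.125]
m = 0.6875, p(m) = 3.9368 (+); new bracket [0.6875, 1.125]
m = 0.90625, p(m) = 1.3368 (+); new bracket [0.90625, 1.125]
m = 1.015625, p(m) = -0.2363 (−); new bracket [0.90625, 1.015625]
m = 0.9609375, p(m) = 0.5738 (+); new bracket [0.9609375, 1.015625]

1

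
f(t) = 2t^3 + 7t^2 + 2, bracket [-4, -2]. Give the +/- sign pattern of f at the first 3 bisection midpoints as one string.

++-

t = -3 gives f = 11, positive; keep [-4, -3]
t = -3.5 gives f = 2, positive; keep [-4, -3.5]
t = -3.75 gives f = -5.03125, negative; keep [-3.75, -3.5]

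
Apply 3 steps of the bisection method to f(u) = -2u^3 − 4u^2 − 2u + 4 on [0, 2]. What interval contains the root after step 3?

[0.5, 0.75]

u = 1 gives f = -4, negative; keep [0, 1]
u = 0.5 gives f = 1.75, positive; keep [0.5, 1]
u = 0.75 gives f = -0.59375, negative; keep [0.5, 0.75]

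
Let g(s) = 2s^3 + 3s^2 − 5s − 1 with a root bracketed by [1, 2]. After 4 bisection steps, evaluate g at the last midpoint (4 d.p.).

s = 1.5 gives g = 5, positive; keep [1, 1.5]
s = 1.25 gives g = 1.34375, positive; keep [1, 1.25]
s = 1.125 gives g = 0.019531, positive; keep [1, 1.125]
s = 1.0625 gives g = -0.5269, negative; keep [1.0625, 1.125]

-0.5269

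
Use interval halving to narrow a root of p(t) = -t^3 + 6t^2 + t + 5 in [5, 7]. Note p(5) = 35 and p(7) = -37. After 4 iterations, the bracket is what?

[6.25, 6.375]

m = 6, p(m) = 11 (+); new bracket [6, 7]
m = 6.5, p(m) = -9.625 (−); new bracket [6, 6.5]
m = 6.25, p(m) = 1.484375 (+); new bracket [6.25, 6.5]
m = 6.375, p(m) = -3.8652 (−); new bracket [6.25, 6.375]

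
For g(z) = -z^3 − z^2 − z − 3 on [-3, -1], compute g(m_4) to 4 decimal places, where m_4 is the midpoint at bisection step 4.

midpoint -2: g = 3 > 0 → [-2, -1]
midpoint -1.5: g = -0.375 < 0 → [-2, -1.5]
midpoint -1.75: g = 1.046875 > 0 → [-1.75, -1.5]
midpoint -1.625: g = 0.2754 > 0 → [-1.625, -1.5]

0.2754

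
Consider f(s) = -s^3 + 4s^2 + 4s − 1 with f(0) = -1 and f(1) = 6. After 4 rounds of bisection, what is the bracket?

f(0.5) = 1.875 > 0, so the root lies in [0, 0.5]
f(0.25) = 0.234375 > 0, so the root lies in [0, 0.25]
f(0.125) = -0.439453 < 0, so the root lies in [0.125, 0.25]
f(0.1875) = -0.116 < 0, so the root lies in [0.1875, 0.25]

[0.1875, 0.25]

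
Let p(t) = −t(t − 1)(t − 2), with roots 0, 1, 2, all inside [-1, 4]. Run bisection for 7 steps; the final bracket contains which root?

2

midpoint 1.5: p = 0.375 > 0 → [1.5, 4]
midpoint 2.75: p = -3.609375 < 0 → [1.5, 2.75]
midpoint 2.125: p = -0.298828 < 0 → [1.5, 2.125]
midpoint 1.8125: p = 0.2761 > 0 → [1.8125, 2.125]
midpoint 1.96875: p = 0.0596 > 0 → [1.96875, 2.125]
midpoint 2.046875: p = -0.1004 < 0 → [1.96875, 2.046875]
midpoint 2.0078125: p = -0.0158 < 0 → [1.96875, 2.0078125]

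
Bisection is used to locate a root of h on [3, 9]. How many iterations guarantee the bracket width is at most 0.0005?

14

Width after n steps is 6/2^n. Need 2^n ≥ 6/0.0005 = 12000.
2^13 = 8192 < 12000 ≤ 2^14 = 16384, so n = 14.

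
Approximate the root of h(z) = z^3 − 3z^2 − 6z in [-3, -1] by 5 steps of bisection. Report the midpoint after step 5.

z = -2 gives h = -8, negative; keep [-2, -1]
z = -1.5 gives h = -1.125, negative; keep [-1.5, -1]
z = -1.25 gives h = 0.859375, positive; keep [-1.5, -1.25]
z = -1.375 gives h = -0.0215, negative; keep [-1.375, -1.25]
z = -1.3125 gives h = 0.446, positive; keep [-1.375, -1.3125]

-1.3125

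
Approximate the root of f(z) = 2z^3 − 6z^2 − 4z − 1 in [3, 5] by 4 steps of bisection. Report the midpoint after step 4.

3.625

m = 4, f(m) = 15 (+); new bracket [3, 4]
m = 3.5, f(m) = -2.75 (−); new bracket [3.5, 4]
m = 3.75, f(m) = 5.09375 (+); new bracket [3.5, 3.75]
m = 3.625, f(m) = 0.9258 (+); new bracket [3.5, 3.625]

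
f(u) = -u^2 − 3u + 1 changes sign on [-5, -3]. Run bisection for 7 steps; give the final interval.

u = -4 gives f = -3, negative; keep [-4, -3]
u = -3.5 gives f = -0.75, negative; keep [-3.5, -3]
u = -3.25 gives f = 0.1875, positive; keep [-3.5, -3.25]
u = -3.375 gives f = -0.2656, negative; keep [-3.375, -3.25]
u = -3.3125 gives f = -0.0352, negative; keep [-3.3125, -3.25]
u = -3.28125 gives f = 0.0771, positive; keep [-3.3125, -3.28125]
u = -3.296875 gives f = 0.0212, positive; keep [-3.3125, -3.296875]

[-3.3125, -3.296875]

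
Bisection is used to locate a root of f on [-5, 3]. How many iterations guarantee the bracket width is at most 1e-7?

Width after n steps is 8/2^n. Need 2^n ≥ 8/1e-7 = 80000000.
2^26 = 67108864 < 80000000 ≤ 2^27 = 134217728, so n = 27.

27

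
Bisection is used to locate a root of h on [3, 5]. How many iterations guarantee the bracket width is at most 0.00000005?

26

Width after n steps is 2/2^n. Need 2^n ≥ 2/0.00000005 = 40000000.
2^25 = 33554432 < 40000000 ≤ 2^26 = 67108864, so n = 26.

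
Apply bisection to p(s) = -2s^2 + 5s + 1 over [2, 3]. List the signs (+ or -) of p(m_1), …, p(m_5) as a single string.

+-+-+

p(2.5) = 1 > 0, so the root lies in [2.5, 3]
p(2.75) = -0.375 < 0, so the root lies in [2.5, 2.75]
p(2.625) = 0.34375 > 0, so the root lies in [2.625, 2.75]
p(2.6875) = -0.0078 < 0, so the root lies in [2.625, 2.6875]
p(2.65625) = 0.1699 > 0, so the root lies in [2.65625, 2.6875]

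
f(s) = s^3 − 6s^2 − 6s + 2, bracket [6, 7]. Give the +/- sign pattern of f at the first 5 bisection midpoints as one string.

s = 6.5 gives f = -15.875, negative; keep [6.5, 7]
s = 6.75 gives f = -4.328125, negative; keep [6.75, 7]
s = 6.875 gives f = 2.107422, positive; keep [6.75, 6.875]
s = 6.8125 gives f = -1.1667, negative; keep [6.8125, 6.875]
s = 6.84375 gives f = 0.4561, positive; keep [6.8125, 6.84375]

--+-+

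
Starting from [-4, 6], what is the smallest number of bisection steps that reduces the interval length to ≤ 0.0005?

15

Width after n steps is 10/2^n. Need 2^n ≥ 10/0.0005 = 20000.
2^14 = 16384 < 20000 ≤ 2^15 = 32768, so n = 15.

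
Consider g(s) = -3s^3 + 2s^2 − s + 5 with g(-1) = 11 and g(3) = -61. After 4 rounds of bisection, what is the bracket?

g(1) = 3 > 0, so the root lies in [1, 3]
g(2) = -13 < 0, so the root lies in [1, 2]
g(1.5) = -2.125 < 0, so the root lies in [1, 1.5]
g(1.25) = 1.0156 > 0, so the root lies in [1.25, 1.5]

[1.25, 1.5]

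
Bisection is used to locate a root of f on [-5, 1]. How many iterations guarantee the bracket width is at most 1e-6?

Width after n steps is 6/2^n. Need 2^n ≥ 6/1e-6 = 6000000.
2^22 = 4194304 < 6000000 ≤ 2^23 = 8388608, so n = 23.

23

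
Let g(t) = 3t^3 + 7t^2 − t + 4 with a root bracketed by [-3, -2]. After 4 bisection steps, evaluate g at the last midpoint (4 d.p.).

t = -2.5 gives g = 3.375, positive; keep [-3, -2.5]
t = -2.75 gives g = -2.703125, negative; keep [-2.75, -2.5]
t = -2.625 gives g = 0.595703, positive; keep [-2.75, -2.625]
t = -2.6875 gives g = -0.9866, negative; keep [-2.6875, -2.625]

-0.9866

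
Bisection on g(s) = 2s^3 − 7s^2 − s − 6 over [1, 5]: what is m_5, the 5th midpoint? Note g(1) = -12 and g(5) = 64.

g(3) = -18 < 0, so the root lies in [3, 5]
g(4) = 6 > 0, so the root lies in [3, 4]
g(3.5) = -9.5 < 0, so the root lies in [3.5, 4]
g(3.75) = -2.7188 < 0, so the root lies in [3.75, 4]
g(3.875) = 1.3867 > 0, so the root lies in [3.75, 3.875]

3.875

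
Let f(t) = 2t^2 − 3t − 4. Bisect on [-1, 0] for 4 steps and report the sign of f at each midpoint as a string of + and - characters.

m = -0.5, f(m) = -2 (−); new bracket [-1, -0.5]
m = -0.75, f(m) = -0.625 (−); new bracket [-1, -0.75]
m = -0.875, f(m) = 0.15625 (+); new bracket [-0.875, -0.75]
m = -0.8125, f(m) = -0.2422 (−); new bracket [-0.875, -0.8125]

--+-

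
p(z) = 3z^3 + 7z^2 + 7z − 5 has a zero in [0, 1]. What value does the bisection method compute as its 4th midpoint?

m = 0.5, p(m) = 0.625 (+); new bracket [0, 0.5]
m = 0.25, p(m) = -2.765625 (−); new bracket [0.25, 0.5]
m = 0.375, p(m) = -1.232422 (−); new bracket [0.375, 0.5]
m = 0.4375, p(m) = -0.3464 (−); new bracket [0.4375, 0.5]

0.4375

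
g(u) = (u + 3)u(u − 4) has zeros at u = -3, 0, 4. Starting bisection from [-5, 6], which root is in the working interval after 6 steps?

m = 0.5, g(m) = -6.125 (−); new bracket [0.5, 6]
m = 3.25, g(m) = -15.234375 (−); new bracket [3.25, 6]
m = 4.625, g(m) = 22.041016 (+); new bracket [3.25, 4.625]
m = 3.9375, g(m) = -1.7073 (−); new bracket [3.9375, 4.625]
m = 4.28125, g(m) = 8.7674 (+); new bracket [3.9375, 4.28125]
m = 4.109375, g(m) = 3.1954 (+); new bracket [3.9375, 4.109375]

4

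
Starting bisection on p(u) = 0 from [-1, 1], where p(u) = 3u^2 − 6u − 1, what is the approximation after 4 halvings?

m = 0, p(m) = -1 (−); new bracket [-1, 0]
m = -0.5, p(m) = 2.75 (+); new bracket [-0.5, 0]
m = -0.25, p(m) = 0.6875 (+); new bracket [-0.25, 0]
m = -0.125, p(m) = -0.2031 (−); new bracket [-0.25, -0.125]

-0.125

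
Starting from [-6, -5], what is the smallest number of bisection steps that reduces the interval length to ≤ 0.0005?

11

Width after n steps is 1/2^n. Need 2^n ≥ 1/0.0005 = 2000.
2^10 = 1024 < 2000 ≤ 2^11 = 2048, so n = 11.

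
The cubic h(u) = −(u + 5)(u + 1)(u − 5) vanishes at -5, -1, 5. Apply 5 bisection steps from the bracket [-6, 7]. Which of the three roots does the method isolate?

m = 0.5, h(m) = 37.125 (+); new bracket [0.5, 7]
m = 3.75, h(m) = 51.953125 (+); new bracket [3.75, 7]
m = 5.375, h(m) = -24.802734 (−); new bracket [3.75, 5.375]
m = 4.5625, h(m) = 23.2712 (+); new bracket [4.5625, 5.375]
m = 4.96875, h(m) = 1.8594 (+); new bracket [4.96875, 5.375]

5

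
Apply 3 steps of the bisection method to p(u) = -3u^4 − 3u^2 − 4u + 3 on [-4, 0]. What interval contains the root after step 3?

[-1.5, -1]

p(-2) = -49 < 0, so the root lies in [-2, 0]
p(-1) = 1 > 0, so the root lies in [-2, -1]
p(-1.5) = -12.9375 < 0, so the root lies in [-1.5, -1]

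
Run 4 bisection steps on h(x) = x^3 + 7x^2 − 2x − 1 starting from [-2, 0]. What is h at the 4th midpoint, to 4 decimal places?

0.6816

x = -1 gives h = 7, positive; keep [-1, 0]
x = -0.5 gives h = 1.625, positive; keep [-0.5, 0]
x = -0.25 gives h = -0.078125, negative; keep [-0.5, -0.25]
x = -0.375 gives h = 0.6816, positive; keep [-0.375, -0.25]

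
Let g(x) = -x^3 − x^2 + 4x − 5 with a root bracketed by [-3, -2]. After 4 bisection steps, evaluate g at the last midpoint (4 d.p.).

g(-2.5) = -5.625 < 0, so the root lies in [-3, -2.5]
g(-2.75) = -2.765625 < 0, so the root lies in [-3, -2.75]
g(-2.875) = -1.001953 < 0, so the root lies in [-3, -2.875]
g(-2.9375) = -0.0315 < 0, so the root lies in [-3, -2.9375]

-0.0315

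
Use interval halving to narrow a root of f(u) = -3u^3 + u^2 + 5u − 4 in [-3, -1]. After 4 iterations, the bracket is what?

[-1.5, -1.375]

m = -2, f(m) = 14 (+); new bracket [-2, -1]
m = -1.5, f(m) = 0.875 (+); new bracket [-1.5, -1]
m = -1.25, f(m) = -2.828125 (−); new bracket [-1.5, -1.25]
m = -1.375, f(m) = -1.1855 (−); new bracket [-1.5, -1.375]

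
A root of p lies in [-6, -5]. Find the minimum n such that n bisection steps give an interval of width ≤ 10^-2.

Width after n steps is 1/2^n. Need 2^n ≥ 1/10^-2 = 100.
2^6 = 64 < 100 ≤ 2^7 = 128, so n = 7.

7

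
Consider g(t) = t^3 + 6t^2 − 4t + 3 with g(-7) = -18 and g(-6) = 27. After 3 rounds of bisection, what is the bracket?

g(-6.5) = 7.875 > 0, so the root lies in [-7, -6.5]
g(-6.75) = -4.171875 < 0, so the root lies in [-6.75, -6.5]
g(-6.625) = 2.068359 > 0, so the root lies in [-6.75, -6.625]

[-6.75, -6.625]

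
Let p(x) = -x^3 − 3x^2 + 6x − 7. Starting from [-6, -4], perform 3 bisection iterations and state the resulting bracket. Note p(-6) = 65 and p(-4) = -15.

[-4.75, -4.5]

x = -5 gives p = 13, positive; keep [-5, -4]
x = -4.5 gives p = -3.625, negative; keep [-5, -4.5]
x = -4.75 gives p = 3.984375, positive; keep [-4.75, -4.5]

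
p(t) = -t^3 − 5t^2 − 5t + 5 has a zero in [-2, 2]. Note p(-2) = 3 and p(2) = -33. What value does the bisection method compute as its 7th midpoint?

t = 0 gives p = 5, positive; keep [0, 2]
t = 1 gives p = -6, negative; keep [0, 1]
t = 0.5 gives p = 1.125, positive; keep [0.5, 1]
t = 0.75 gives p = -1.9844, negative; keep [0.5, 0.75]
t = 0.625 gives p = -0.3223, negative; keep [0.5, 0.625]
t = 0.5625 gives p = 0.4275, positive; keep [0.5625, 0.625]
t = 0.59375 gives p = 0.0592, positive; keep [0.59375, 0.625]

0.59375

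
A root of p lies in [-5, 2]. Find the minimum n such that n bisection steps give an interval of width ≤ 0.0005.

Width after n steps is 7/2^n. Need 2^n ≥ 7/0.0005 = 14000.
2^13 = 8192 < 14000 ≤ 2^14 = 16384, so n = 14.

14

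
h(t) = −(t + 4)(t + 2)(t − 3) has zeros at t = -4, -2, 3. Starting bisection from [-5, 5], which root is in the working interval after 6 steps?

3

h(0) = 24 > 0, so the root lies in [0, 5]
h(2.5) = 14.625 > 0, so the root lies in [2.5, 5]
h(3.75) = -33.421875 < 0, so the root lies in [2.5, 3.75]
h(3.125) = -4.5645 < 0, so the root lies in [2.5, 3.125]
h(2.8125) = 6.1472 > 0, so the root lies in [2.8125, 3.125]
h(2.96875) = 1.0821 > 0, so the root lies in [2.96875, 3.125]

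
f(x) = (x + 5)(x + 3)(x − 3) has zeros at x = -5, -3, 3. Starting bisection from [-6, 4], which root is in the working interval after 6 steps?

midpoint -1: f = -32 < 0 → [-1, 4]
midpoint 1.5: f = -43.875 < 0 → [1.5, 4]
midpoint 2.75: f = -11.140625 < 0 → [2.75, 4]
midpoint 3.375: f = 20.0215 > 0 → [2.75, 3.375]
midpoint 3.0625: f = 3.0549 > 0 → [2.75, 3.0625]
midpoint 2.90625: f = -4.3778 < 0 → [2.90625, 3.0625]

3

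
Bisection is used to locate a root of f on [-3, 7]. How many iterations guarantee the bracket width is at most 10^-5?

Width after n steps is 10/2^n. Need 2^n ≥ 10/10^-5 = 1000000.
2^19 = 524288 < 1000000 ≤ 2^20 = 1048576, so n = 20.

20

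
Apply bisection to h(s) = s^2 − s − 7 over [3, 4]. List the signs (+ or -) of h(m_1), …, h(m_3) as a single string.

s = 3.5 gives h = 1.75, positive; keep [3, 3.5]
s = 3.25 gives h = 0.3125, positive; keep [3, 3.25]
s = 3.125 gives h = -0.359375, negative; keep [3.125, 3.25]

++-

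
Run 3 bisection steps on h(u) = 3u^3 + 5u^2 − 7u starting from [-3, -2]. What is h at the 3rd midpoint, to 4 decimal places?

midpoint -2.5: h = 1.875 > 0 → [-3, -2.5]
midpoint -2.75: h = -5.328125 < 0 → [-2.75, -2.5]
midpoint -2.625: h = -1.435547 < 0 → [-2.625, -2.5]

-1.4355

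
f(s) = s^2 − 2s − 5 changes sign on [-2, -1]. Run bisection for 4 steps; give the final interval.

[-1.5, -1.4375]

m = -1.5, f(m) = 0.25 (+); new bracket [-1.5, -1]
m = -1.25, f(m) = -0.9375 (−); new bracket [-1.5, -1.25]
m = -1.375, f(m) = -0.359375 (−); new bracket [-1.5, -1.375]
m = -1.4375, f(m) = -0.0586 (−); new bracket [-1.5, -1.4375]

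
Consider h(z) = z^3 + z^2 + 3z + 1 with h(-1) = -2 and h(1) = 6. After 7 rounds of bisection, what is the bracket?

[-0.375, -0.359375]

h(0) = 1 > 0, so the root lies in [-1, 0]
h(-0.5) = -0.375 < 0, so the root lies in [-0.5, 0]
h(-0.25) = 0.296875 > 0, so the root lies in [-0.5, -0.25]
h(-0.375) = -0.0371 < 0, so the root lies in [-0.375, -0.25]
h(-0.3125) = 0.1296 > 0, so the root lies in [-0.375, -0.3125]
h(-0.34375) = 0.0463 > 0, so the root lies in [-0.375, -0.34375]
h(-0.359375) = 0.0046 > 0, so the root lies in [-0.375, -0.359375]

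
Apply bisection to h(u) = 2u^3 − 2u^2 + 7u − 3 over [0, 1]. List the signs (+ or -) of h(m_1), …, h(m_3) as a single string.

h(0.5) = 0.25 > 0, so the root lies in [0, 0.5]
h(0.25) = -1.34375 < 0, so the root lies in [0.25, 0.5]
h(0.375) = -0.550781 < 0, so the root lies in [0.375, 0.5]

+--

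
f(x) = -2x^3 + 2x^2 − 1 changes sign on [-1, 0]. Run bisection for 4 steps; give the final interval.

x = -0.5 gives f = -0.25, negative; keep [-1, -0.5]
x = -0.75 gives f = 0.96875, positive; keep [-0.75, -0.5]
x = -0.625 gives f = 0.269531, positive; keep [-0.625, -0.5]
x = -0.5625 gives f = -0.0112, negative; keep [-0.625, -0.5625]

[-0.625, -0.5625]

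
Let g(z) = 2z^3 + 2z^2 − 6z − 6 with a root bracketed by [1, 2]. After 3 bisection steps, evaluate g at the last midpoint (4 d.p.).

m = 1.5, g(m) = -3.75 (−); new bracket [1.5, 2]
m = 1.75, g(m) = 0.34375 (+); new bracket [1.5, 1.75]
m = 1.625, g(m) = -1.886719 (−); new bracket [1.625, 1.75]

-1.8867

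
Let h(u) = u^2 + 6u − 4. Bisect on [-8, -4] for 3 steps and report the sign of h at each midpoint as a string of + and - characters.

-+-

midpoint -6: h = -4 < 0 → [-8, -6]
midpoint -7: h = 3 > 0 → [-7, -6]
midpoint -6.5: h = -0.75 < 0 → [-7, -6.5]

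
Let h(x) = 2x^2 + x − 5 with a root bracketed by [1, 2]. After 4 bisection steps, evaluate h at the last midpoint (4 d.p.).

midpoint 1.5: h = 1 > 0 → [1, 1.5]
midpoint 1.25: h = -0.625 < 0 → [1.25, 1.5]
midpoint 1.375: h = 0.15625 > 0 → [1.25, 1.375]
midpoint 1.3125: h = -0.2422 < 0 → [1.3125, 1.375]

-0.2422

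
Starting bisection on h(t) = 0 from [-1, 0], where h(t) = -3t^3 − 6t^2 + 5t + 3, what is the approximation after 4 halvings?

m = -0.5, h(m) = -0.625 (−); new bracket [-0.5, 0]
m = -0.25, h(m) = 1.421875 (+); new bracket [-0.5, -0.25]
m = -0.375, h(m) = 0.439453 (+); new bracket [-0.5, -0.375]
m = -0.4375, h(m) = -0.0847 (−); new bracket [-0.4375, -0.375]

-0.4375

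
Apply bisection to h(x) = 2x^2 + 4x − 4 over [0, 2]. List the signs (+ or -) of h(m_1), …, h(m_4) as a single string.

midpoint 1: h = 2 > 0 → [0, 1]
midpoint 0.5: h = -1.5 < 0 → [0.5, 1]
midpoint 0.75: h = 0.125 > 0 → [0.5, 0.75]
midpoint 0.625: h = -0.7188 < 0 → [0.625, 0.75]

+-+-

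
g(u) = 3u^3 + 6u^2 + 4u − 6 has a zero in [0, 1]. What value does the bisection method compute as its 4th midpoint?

g(0.5) = -2.125 < 0, so the root lies in [0.5, 1]
g(0.75) = 1.640625 > 0, so the root lies in [0.5, 0.75]
g(0.625) = -0.423828 < 0, so the root lies in [0.625, 0.75]
g(0.6875) = 0.5608 > 0, so the root lies in [0.625, 0.6875]

0.6875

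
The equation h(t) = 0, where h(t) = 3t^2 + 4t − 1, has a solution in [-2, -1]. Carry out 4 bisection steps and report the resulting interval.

t = -1.5 gives h = -0.25, negative; keep [-2, -1.5]
t = -1.75 gives h = 1.1875, positive; keep [-1.75, -1.5]
t = -1.625 gives h = 0.421875, positive; keep [-1.625, -1.5]
t = -1.5625 gives h = 0.0742, positive; keep [-1.5625, -1.5]

[-1.5625, -1.5]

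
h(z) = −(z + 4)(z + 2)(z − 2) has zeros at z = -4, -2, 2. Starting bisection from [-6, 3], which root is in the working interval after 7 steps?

2

midpoint -1.5: h = 4.375 > 0 → [-1.5, 3]
midpoint 0.75: h = 16.328125 > 0 → [0.75, 3]
midpoint 1.875: h = 2.845703 > 0 → [1.875, 3]
midpoint 2.4375: h = -12.4978 < 0 → [1.875, 2.4375]
midpoint 2.15625: h = -3.998 < 0 → [1.875, 2.15625]
midpoint 2.015625: h = -0.3774 < 0 → [1.875, 2.015625]
midpoint 1.9453125: h = 1.2828 > 0 → [1.9453125, 2.015625]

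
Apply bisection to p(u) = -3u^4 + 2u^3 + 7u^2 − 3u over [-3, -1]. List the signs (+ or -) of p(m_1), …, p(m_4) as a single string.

--++

p(-2) = -30 < 0, so the root lies in [-2, -1]
p(-1.5) = -1.6875 < 0, so the root lies in [-1.5, -1]
p(-1.25) = 3.457031 > 0, so the root lies in [-1.5, -1.25]
p(-1.375) = 1.4368 > 0, so the root lies in [-1.5, -1.375]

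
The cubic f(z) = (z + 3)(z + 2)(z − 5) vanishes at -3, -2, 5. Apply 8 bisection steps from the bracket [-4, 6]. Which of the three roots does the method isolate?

z = 1 gives f = -48, negative; keep [1, 6]
z = 3.5 gives f = -53.625, negative; keep [3.5, 6]
z = 4.75 gives f = -13.078125, negative; keep [4.75, 6]
z = 5.375 gives f = 23.1621, positive; keep [4.75, 5.375]
z = 5.0625 gives f = 3.5588, positive; keep [4.75, 5.0625]
z = 4.90625 gives f = -5.119, negative; keep [4.90625, 5.0625]
z = 4.984375 gives f = -0.8713, negative; keep [4.984375, 5.0625]
z = 5.0234375 gives f = 1.3208, positive; keep [4.984375, 5.0234375]

5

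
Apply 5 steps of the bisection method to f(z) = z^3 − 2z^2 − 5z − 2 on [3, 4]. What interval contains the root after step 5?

[3.53125, 3.5625]

f(3.5) = -1.125 < 0, so the root lies in [3.5, 4]
f(3.75) = 3.859375 > 0, so the root lies in [3.5, 3.75]
f(3.625) = 1.228516 > 0, so the root lies in [3.5, 3.625]
f(3.5625) = 0.0178 > 0, so the root lies in [3.5, 3.5625]
f(3.53125) = -0.562 < 0, so the root lies in [3.53125, 3.5625]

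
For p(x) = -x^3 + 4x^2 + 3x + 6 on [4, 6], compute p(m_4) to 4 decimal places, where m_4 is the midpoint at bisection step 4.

p(5) = -4 < 0, so the root lies in [4, 5]
p(4.5) = 9.375 > 0, so the root lies in [4.5, 5]
p(4.75) = 3.328125 > 0, so the root lies in [4.75, 5]
p(4.875) = -0.1699 < 0, so the root lies in [4.75, 4.875]

-0.1699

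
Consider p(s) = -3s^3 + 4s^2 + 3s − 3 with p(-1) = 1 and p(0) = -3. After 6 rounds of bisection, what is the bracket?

[-0.9375, -0.921875]

s = -0.5 gives p = -3.125, negative; keep [-1, -0.5]
s = -0.75 gives p = -1.734375, negative; keep [-1, -0.75]
s = -0.875 gives p = -0.552734, negative; keep [-1, -0.875]
s = -0.9375 gives p = 0.175, positive; keep [-0.9375, -0.875]
s = -0.90625 gives p = -0.2007, negative; keep [-0.9375, -0.90625]
s = -0.921875 gives p = -0.0158, negative; keep [-0.9375, -0.921875]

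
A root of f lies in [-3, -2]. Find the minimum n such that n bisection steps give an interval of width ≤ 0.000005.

Width after n steps is 1/2^n. Need 2^n ≥ 1/0.000005 = 200000.
2^17 = 131072 < 200000 ≤ 2^18 = 262144, so n = 18.

18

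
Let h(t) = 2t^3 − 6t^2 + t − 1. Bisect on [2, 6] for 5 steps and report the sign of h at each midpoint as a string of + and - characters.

++---

midpoint 4: h = 35 > 0 → [2, 4]
midpoint 3: h = 2 > 0 → [2, 3]
midpoint 2.5: h = -4.75 < 0 → [2.5, 3]
midpoint 2.75: h = -2.0312 < 0 → [2.75, 3]
midpoint 2.875: h = -0.1914 < 0 → [2.875, 3]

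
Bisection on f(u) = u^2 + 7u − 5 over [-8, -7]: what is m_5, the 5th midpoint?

-7.65625

midpoint -7.5: f = -1.25 < 0 → [-8, -7.5]
midpoint -7.75: f = 0.8125 > 0 → [-7.75, -7.5]
midpoint -7.625: f = -0.234375 < 0 → [-7.75, -7.625]
midpoint -7.6875: f = 0.2852 > 0 → [-7.6875, -7.625]
midpoint -7.65625: f = 0.0244 > 0 → [-7.65625, -7.625]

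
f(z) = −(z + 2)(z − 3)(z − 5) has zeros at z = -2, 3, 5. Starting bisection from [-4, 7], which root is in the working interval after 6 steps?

z = 1.5 gives f = -18.375, negative; keep [-4, 1.5]
z = -1.25 gives f = -19.921875, negative; keep [-4, -1.25]
z = -2.625 gives f = 26.806641, positive; keep [-2.625, -1.25]
z = -1.9375 gives f = -2.1409, negative; keep [-2.625, -1.9375]
z = -2.28125 gives f = 10.8152, positive; keep [-2.28125, -1.9375]
z = -2.109375 gives f = 3.973, positive; keep [-2.109375, -1.9375]

-2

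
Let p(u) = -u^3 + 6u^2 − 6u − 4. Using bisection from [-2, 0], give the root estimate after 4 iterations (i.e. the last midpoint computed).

m = -1, p(m) = 9 (+); new bracket [-1, 0]
m = -0.5, p(m) = 0.625 (+); new bracket [-0.5, 0]
m = -0.25, p(m) = -2.109375 (−); new bracket [-0.5, -0.25]
m = -0.375, p(m) = -0.8535 (−); new bracket [-0.5, -0.375]

-0.375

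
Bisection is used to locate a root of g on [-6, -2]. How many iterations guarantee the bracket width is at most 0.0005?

Width after n steps is 4/2^n. Need 2^n ≥ 4/0.0005 = 8000.
2^12 = 4096 < 8000 ≤ 2^13 = 8192, so n = 13.

13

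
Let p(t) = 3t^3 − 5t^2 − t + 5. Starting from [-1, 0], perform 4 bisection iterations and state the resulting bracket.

[-0.9375, -0.875]

t = -0.5 gives p = 3.875, positive; keep [-1, -0.5]
t = -0.75 gives p = 1.671875, positive; keep [-1, -0.75]
t = -0.875 gives p = 0.037109, positive; keep [-1, -0.875]
t = -0.9375 gives p = -0.929, negative; keep [-0.9375, -0.875]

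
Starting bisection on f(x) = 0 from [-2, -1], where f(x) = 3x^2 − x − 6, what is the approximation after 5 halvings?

f(-1.5) = 2.25 > 0, so the root lies in [-1.5, -1]
f(-1.25) = -0.0625 < 0, so the root lies in [-1.5, -1.25]
f(-1.375) = 1.046875 > 0, so the root lies in [-1.375, -1.25]
f(-1.3125) = 0.4805 > 0, so the root lies in [-1.3125, -1.25]
f(-1.28125) = 0.2061 > 0, so the root lies in [-1.28125, -1.25]

-1.28125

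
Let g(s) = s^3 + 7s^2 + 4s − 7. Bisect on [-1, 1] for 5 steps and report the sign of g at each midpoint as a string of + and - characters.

s = 0 gives g = -7, negative; keep [0, 1]
s = 0.5 gives g = -3.125, negative; keep [0.5, 1]
s = 0.75 gives g = 0.359375, positive; keep [0.5, 0.75]
s = 0.625 gives g = -1.5215, negative; keep [0.625, 0.75]
s = 0.6875 gives g = -0.6165, negative; keep [0.6875, 0.75]

--+--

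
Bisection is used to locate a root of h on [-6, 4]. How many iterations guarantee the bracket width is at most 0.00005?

Width after n steps is 10/2^n. Need 2^n ≥ 10/0.00005 = 200000.
2^17 = 131072 < 200000 ≤ 2^18 = 262144, so n = 18.

18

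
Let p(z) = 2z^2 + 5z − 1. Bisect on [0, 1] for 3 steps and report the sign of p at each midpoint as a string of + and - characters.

++-

p(0.5) = 2 > 0, so the root lies in [0, 0.5]
p(0.25) = 0.375 > 0, so the root lies in [0, 0.25]
p(0.125) = -0.34375 < 0, so the root lies in [0.125, 0.25]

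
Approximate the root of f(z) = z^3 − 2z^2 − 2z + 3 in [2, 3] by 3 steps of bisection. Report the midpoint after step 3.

2.375

midpoint 2.5: f = 1.125 > 0 → [2, 2.5]
midpoint 2.25: f = -0.234375 < 0 → [2.25, 2.5]
midpoint 2.375: f = 0.365234 > 0 → [2.25, 2.375]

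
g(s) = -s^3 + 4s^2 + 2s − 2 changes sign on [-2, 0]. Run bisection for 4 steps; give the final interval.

midpoint -1: g = 1 > 0 → [-1, 0]
midpoint -0.5: g = -1.875 < 0 → [-1, -0.5]
midpoint -0.75: g = -0.828125 < 0 → [-1, -0.75]
midpoint -0.875: g = -0.0176 < 0 → [-1, -0.875]

[-1, -0.875]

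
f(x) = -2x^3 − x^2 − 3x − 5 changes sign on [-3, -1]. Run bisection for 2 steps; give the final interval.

[-1.5, -1]

m = -2, f(m) = 13 (+); new bracket [-2, -1]
m = -1.5, f(m) = 4 (+); new bracket [-1.5, -1]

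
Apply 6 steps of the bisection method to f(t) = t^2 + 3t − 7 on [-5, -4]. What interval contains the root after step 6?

f(-4.5) = -0.25 < 0, so the root lies in [-5, -4.5]
f(-4.75) = 1.3125 > 0, so the root lies in [-4.75, -4.5]
f(-4.625) = 0.515625 > 0, so the root lies in [-4.625, -4.5]
f(-4.5625) = 0.1289 > 0, so the root lies in [-4.5625, -4.5]
f(-4.53125) = -0.0615 < 0, so the root lies in [-4.5625, -4.53125]
f(-4.546875) = 0.0334 > 0, so the root lies in [-4.546875, -4.53125]

[-4.546875, -4.53125]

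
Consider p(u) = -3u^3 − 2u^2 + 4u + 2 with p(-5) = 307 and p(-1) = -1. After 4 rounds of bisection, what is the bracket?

[-1.5, -1.25]

m = -3, p(m) = 53 (+); new bracket [-3, -1]
m = -2, p(m) = 10 (+); new bracket [-2, -1]
m = -1.5, p(m) = 1.625 (+); new bracket [-1.5, -1]
m = -1.25, p(m) = -0.2656 (−); new bracket [-1.5, -1.25]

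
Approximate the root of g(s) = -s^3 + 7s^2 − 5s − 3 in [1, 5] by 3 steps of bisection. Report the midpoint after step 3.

1.5

m = 3, g(m) = 18 (+); new bracket [1, 3]
m = 2, g(m) = 7 (+); new bracket [1, 2]
m = 1.5, g(m) = 1.875 (+); new bracket [1, 1.5]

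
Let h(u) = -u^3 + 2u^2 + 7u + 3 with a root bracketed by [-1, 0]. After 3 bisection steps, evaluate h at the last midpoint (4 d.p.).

midpoint -0.5: h = 0.125 > 0 → [-1, -0.5]
midpoint -0.75: h = -0.703125 < 0 → [-0.75, -0.5]
midpoint -0.625: h = -0.349609 < 0 → [-0.625, -0.5]

-0.3496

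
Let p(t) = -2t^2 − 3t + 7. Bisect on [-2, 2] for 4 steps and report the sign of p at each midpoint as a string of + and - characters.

++-+

m = 0, p(m) = 7 (+); new bracket [0, 2]
m = 1, p(m) = 2 (+); new bracket [1, 2]
m = 1.5, p(m) = -2 (−); new bracket [1, 1.5]
m = 1.25, p(m) = 0.125 (+); new bracket [1.25, 1.5]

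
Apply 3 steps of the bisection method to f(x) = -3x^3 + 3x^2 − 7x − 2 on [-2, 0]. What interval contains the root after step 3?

midpoint -1: f = 11 > 0 → [-1, 0]
midpoint -0.5: f = 2.625 > 0 → [-0.5, 0]
midpoint -0.25: f = -0.015625 < 0 → [-0.5, -0.25]

[-0.5, -0.25]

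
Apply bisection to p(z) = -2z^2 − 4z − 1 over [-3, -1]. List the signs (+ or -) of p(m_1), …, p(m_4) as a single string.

-+-+

m = -2, p(m) = -1 (−); new bracket [-2, -1]
m = -1.5, p(m) = 0.5 (+); new bracket [-2, -1.5]
m = -1.75, p(m) = -0.125 (−); new bracket [-1.75, -1.5]
m = -1.625, p(m) = 0.2188 (+); new bracket [-1.75, -1.625]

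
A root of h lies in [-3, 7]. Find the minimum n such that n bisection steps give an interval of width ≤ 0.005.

11

Width after n steps is 10/2^n. Need 2^n ≥ 10/0.005 = 2000.
2^10 = 1024 < 2000 ≤ 2^11 = 2048, so n = 11.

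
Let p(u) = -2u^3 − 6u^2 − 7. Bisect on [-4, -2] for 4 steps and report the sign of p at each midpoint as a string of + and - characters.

u = -3 gives p = -7, negative; keep [-4, -3]
u = -3.5 gives p = 5.25, positive; keep [-3.5, -3]
u = -3.25 gives p = -1.71875, negative; keep [-3.5, -3.25]
u = -3.375 gives p = 1.543, positive; keep [-3.375, -3.25]

-+-+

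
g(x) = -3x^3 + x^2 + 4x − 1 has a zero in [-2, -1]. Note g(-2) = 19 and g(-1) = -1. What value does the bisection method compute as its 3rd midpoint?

-1.125

x = -1.5 gives g = 5.375, positive; keep [-1.5, -1]
x = -1.25 gives g = 1.421875, positive; keep [-1.25, -1]
x = -1.125 gives g = 0.037109, positive; keep [-1.125, -1]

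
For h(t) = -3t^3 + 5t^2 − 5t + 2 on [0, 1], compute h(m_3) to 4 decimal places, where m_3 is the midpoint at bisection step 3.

0.0957

midpoint 0.5: h = 0.375 > 0 → [0.5, 1]
midpoint 0.75: h = -0.203125 < 0 → [0.5, 0.75]
midpoint 0.625: h = 0.095703 > 0 → [0.625, 0.75]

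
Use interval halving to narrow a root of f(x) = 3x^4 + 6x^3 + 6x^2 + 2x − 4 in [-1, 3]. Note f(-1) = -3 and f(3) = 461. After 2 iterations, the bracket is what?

[0, 1]

f(1) = 13 > 0, so the root lies in [-1, 1]
f(0) = -4 < 0, so the root lies in [0, 1]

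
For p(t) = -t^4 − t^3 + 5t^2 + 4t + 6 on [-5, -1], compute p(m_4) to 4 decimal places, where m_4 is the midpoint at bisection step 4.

p(-3) = -15 < 0, so the root lies in [-3, -1]
p(-2) = 10 > 0, so the root lies in [-3, -2]
p(-2.5) = 3.8125 > 0, so the root lies in [-3, -2.5]
p(-2.75) = -3.582 < 0, so the root lies in [-2.75, -2.5]

-3.5820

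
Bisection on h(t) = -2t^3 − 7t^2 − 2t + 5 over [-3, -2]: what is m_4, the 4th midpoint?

-2.8125

h(-2.5) = -2.5 < 0, so the root lies in [-3, -2.5]
h(-2.75) = -0.84375 < 0, so the root lies in [-3, -2.75]
h(-2.875) = 0.417969 > 0, so the root lies in [-2.875, -2.75]
h(-2.8125) = -0.2515 < 0, so the root lies in [-2.875, -2.8125]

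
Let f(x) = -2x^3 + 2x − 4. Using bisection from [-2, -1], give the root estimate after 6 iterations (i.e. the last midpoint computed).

midpoint -1.5: f = -0.25 < 0 → [-2, -1.5]
midpoint -1.75: f = 3.21875 > 0 → [-1.75, -1.5]
midpoint -1.625: f = 1.332031 > 0 → [-1.625, -1.5]
midpoint -1.5625: f = 0.5044 > 0 → [-1.5625, -1.5]
midpoint -1.53125: f = 0.1182 > 0 → [-1.53125, -1.5]
midpoint -1.515625: f = -0.0681 < 0 → [-1.53125, -1.515625]

-1.515625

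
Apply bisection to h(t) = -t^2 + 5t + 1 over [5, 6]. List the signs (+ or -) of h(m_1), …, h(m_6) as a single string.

h(5.5) = -1.75 < 0, so the root lies in [5, 5.5]
h(5.25) = -0.3125 < 0, so the root lies in [5, 5.25]
h(5.125) = 0.359375 > 0, so the root lies in [5.125, 5.25]
h(5.1875) = 0.0273 > 0, so the root lies in [5.1875, 5.25]
h(5.21875) = -0.1416 < 0, so the root lies in [5.1875, 5.21875]
h(5.203125) = -0.0569 < 0, so the root lies in [5.1875, 5.203125]

--++--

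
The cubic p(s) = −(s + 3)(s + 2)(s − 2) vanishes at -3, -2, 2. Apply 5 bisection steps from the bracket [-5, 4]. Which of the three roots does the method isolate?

s = -0.5 gives p = 9.375, positive; keep [-0.5, 4]
s = 1.75 gives p = 4.453125, positive; keep [1.75, 4]
s = 2.875 gives p = -25.060547, negative; keep [1.75, 2.875]
s = 2.3125 gives p = -7.1594, negative; keep [1.75, 2.3125]
s = 2.03125 gives p = -0.6338, negative; keep [1.75, 2.03125]

2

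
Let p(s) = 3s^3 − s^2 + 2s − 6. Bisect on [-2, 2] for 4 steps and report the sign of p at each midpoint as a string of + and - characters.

m = 0, p(m) = -6 (−); new bracket [0, 2]
m = 1, p(m) = -2 (−); new bracket [1, 2]
m = 1.5, p(m) = 4.875 (+); new bracket [1, 1.5]
m = 1.25, p(m) = 0.7969 (+); new bracket [1, 1.25]

--++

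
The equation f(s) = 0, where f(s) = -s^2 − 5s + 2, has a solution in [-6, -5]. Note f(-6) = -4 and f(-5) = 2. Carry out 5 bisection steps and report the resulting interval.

m = -5.5, f(m) = -0.75 (−); new bracket [-5.5, -5]
m = -5.25, f(m) = 0.6875 (+); new bracket [-5.5, -5.25]
m = -5.375, f(m) = -0.015625 (−); new bracket [-5.375, -5.25]
m = -5.3125, f(m) = 0.3398 (+); new bracket [-5.375, -5.3125]
m = -5.34375, f(m) = 0.1631 (+); new bracket [-5.375, -5.34375]

[-5.375, -5.34375]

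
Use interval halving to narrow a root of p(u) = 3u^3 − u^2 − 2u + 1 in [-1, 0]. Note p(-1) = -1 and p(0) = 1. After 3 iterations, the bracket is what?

u = -0.5 gives p = 1.375, positive; keep [-1, -0.5]
u = -0.75 gives p = 0.671875, positive; keep [-1, -0.75]
u = -0.875 gives p = -0.025391, negative; keep [-0.875, -0.75]

[-0.875, -0.75]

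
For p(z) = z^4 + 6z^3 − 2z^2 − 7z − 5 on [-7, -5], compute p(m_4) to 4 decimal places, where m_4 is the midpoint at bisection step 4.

midpoint -6: p = -35 < 0 → [-7, -6]
midpoint -6.5: p = 93.3125 > 0 → [-6.5, -6]
midpoint -6.25: p = 21.660156 > 0 → [-6.25, -6]
midpoint -6.125: p = -8.4333 < 0 → [-6.25, -6.125]

-8.4333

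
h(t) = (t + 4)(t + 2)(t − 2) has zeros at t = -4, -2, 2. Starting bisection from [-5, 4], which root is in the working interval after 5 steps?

2

m = -0.5, h(m) = -13.125 (−); new bracket [-0.5, 4]
m = 1.75, h(m) = -5.390625 (−); new bracket [1.75, 4]
m = 2.875, h(m) = 29.326172 (+); new bracket [1.75, 2.875]
m = 2.3125, h(m) = 8.5071 (+); new bracket [1.75, 2.3125]
m = 2.03125, h(m) = 0.7598 (+); new bracket [1.75, 2.03125]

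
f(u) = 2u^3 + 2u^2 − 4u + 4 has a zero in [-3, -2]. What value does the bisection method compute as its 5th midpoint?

-2.28125

m = -2.5, f(m) = -4.75 (−); new bracket [-2.5, -2]
m = -2.25, f(m) = 0.34375 (+); new bracket [-2.5, -2.25]
m = -2.375, f(m) = -2.011719 (−); new bracket [-2.375, -2.25]
m = -2.3125, f(m) = -0.7876 (−); new bracket [-2.3125, -2.25]
m = -2.28125, f(m) = -0.2105 (−); new bracket [-2.28125, -2.25]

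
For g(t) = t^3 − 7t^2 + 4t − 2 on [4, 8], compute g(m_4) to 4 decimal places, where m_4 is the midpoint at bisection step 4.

m = 6, g(m) = -14 (−); new bracket [6, 8]
m = 7, g(m) = 26 (+); new bracket [6, 7]
m = 6.5, g(m) = 2.875 (+); new bracket [6, 6.5]
m = 6.25, g(m) = -6.2969 (−); new bracket [6.25, 6.5]

-6.2969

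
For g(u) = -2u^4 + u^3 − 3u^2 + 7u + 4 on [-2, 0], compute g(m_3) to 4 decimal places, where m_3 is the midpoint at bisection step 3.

2.0391

g(-1) = -9 < 0, so the root lies in [-1, 0]
g(-0.5) = -0.5 < 0, so the root lies in [-0.5, 0]
g(-0.25) = 2.039062 > 0, so the root lies in [-0.5, -0.25]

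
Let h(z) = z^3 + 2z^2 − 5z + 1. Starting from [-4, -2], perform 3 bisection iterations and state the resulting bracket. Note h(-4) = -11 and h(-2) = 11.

midpoint -3: h = 7 > 0 → [-4, -3]
midpoint -3.5: h = 0.125 > 0 → [-4, -3.5]
midpoint -3.75: h = -4.859375 < 0 → [-3.75, -3.5]

[-3.75, -3.5]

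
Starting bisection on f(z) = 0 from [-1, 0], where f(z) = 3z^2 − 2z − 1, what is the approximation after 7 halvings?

-0.3359375

f(-0.5) = 0.75 > 0, so the root lies in [-0.5, 0]
f(-0.25) = -0.3125 < 0, so the root lies in [-0.5, -0.25]
f(-0.375) = 0.171875 > 0, so the root lies in [-0.375, -0.25]
f(-0.3125) = -0.082 < 0, so the root lies in [-0.375, -0.3125]
f(-0.34375) = 0.042 > 0, so the root lies in [-0.34375, -0.3125]
f(-0.328125) = -0.0208 < 0, so the root lies in [-0.34375, -0.328125]
f(-0.3359375) = 0.0104 > 0, so the root lies in [-0.3359375, -0.328125]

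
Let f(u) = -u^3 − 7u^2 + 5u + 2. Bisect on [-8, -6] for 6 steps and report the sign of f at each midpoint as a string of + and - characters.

u = -7 gives f = -33, negative; keep [-8, -7]
u = -7.5 gives f = -7.375, negative; keep [-8, -7.5]
u = -7.75 gives f = 8.296875, positive; keep [-7.75, -7.5]
u = -7.625 gives f = 0.2129, positive; keep [-7.625, -7.5]
u = -7.5625 gives f = -3.6423, negative; keep [-7.625, -7.5625]
u = -7.59375 gives f = -1.7301, negative; keep [-7.625, -7.59375]

--++--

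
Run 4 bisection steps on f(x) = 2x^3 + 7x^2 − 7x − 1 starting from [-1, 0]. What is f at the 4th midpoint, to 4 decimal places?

m = -0.5, f(m) = 4 (+); new bracket [-0.5, 0]
m = -0.25, f(m) = 1.15625 (+); new bracket [-0.25, 0]
m = -0.125, f(m) = -0.019531 (−); new bracket [-0.25, -0.125]
m = -0.1875, f(m) = 0.5454 (+); new bracket [-0.1875, -0.125]

0.5454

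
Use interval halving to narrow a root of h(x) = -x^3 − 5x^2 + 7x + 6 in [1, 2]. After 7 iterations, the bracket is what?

[1.6171875, 1.625]

x = 1.5 gives h = 1.875, positive; keep [1.5, 2]
x = 1.75 gives h = -2.421875, negative; keep [1.5, 1.75]
x = 1.625 gives h = -0.119141, negative; keep [1.5, 1.625]
x = 1.5625 gives h = 0.9158, positive; keep [1.5625, 1.625]
x = 1.59375 gives h = 0.4079, positive; keep [1.59375, 1.625]
x = 1.609375 gives h = 0.1468, positive; keep [1.609375, 1.625]
x = 1.6171875 gives h = 0.0144, positive; keep [1.6171875, 1.625]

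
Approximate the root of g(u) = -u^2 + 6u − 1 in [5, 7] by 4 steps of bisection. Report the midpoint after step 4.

5.875

m = 6, g(m) = -1 (−); new bracket [5, 6]
m = 5.5, g(m) = 1.75 (+); new bracket [5.5, 6]
m = 5.75, g(m) = 0.4375 (+); new bracket [5.75, 6]
m = 5.875, g(m) = -0.2656 (−); new bracket [5.75, 5.875]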